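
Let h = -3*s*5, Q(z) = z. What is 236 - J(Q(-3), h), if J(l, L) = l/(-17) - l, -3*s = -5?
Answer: 3958/17 ≈ 232.82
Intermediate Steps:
s = 5/3 (s = -1/3*(-5) = 5/3 ≈ 1.6667)
h = -25 (h = -3*5/3*5 = -5*5 = -25)
J(l, L) = -18*l/17 (J(l, L) = l*(-1/17) - l = -l/17 - l = -18*l/17)
236 - J(Q(-3), h) = 236 - (-18)*(-3)/17 = 236 - 1*54/17 = 236 - 54/17 = 3958/17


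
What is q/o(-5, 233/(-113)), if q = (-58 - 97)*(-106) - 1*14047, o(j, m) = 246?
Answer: 2383/246 ≈ 9.6870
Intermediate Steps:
q = 2383 (q = -155*(-106) - 14047 = 16430 - 14047 = 2383)
q/o(-5, 233/(-113)) = 2383/246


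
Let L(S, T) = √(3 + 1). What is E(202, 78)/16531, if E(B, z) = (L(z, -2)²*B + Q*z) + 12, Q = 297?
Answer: 23986/16531 ≈ 1.4510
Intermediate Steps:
L(S, T) = 2 (L(S, T) = √4 = 2)
E(B, z) = 12 + 4*B + 297*z (E(B, z) = (2²*B + 297*z) + 12 = (4*B + 297*z) + 12 = 12 + 4*B + 297*z)
E(202, 78)/16531 = (12 + 4*202 + 297*78)/16531 = (12 + 808 + 23166)*(1/16531) = 23986*(1/16531) = 23986/16531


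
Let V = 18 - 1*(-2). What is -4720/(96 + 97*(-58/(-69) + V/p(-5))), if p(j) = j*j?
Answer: -814200/44011 ≈ -18.500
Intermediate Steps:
p(j) = j**2
V = 20 (V = 18 + 2 = 20)
-4720/(96 + 97*(-58/(-69) + V/p(-5))) = -4720/(96 + 97*(-58/(-69) + 20/((-5)**2))) = -4720/(96 + 97*(-58*(-1/69) + 20/25)) = -4720/(96 + 97*(58/69 + 20*(1/25))) = -4720/(96 + 97*(58/69 + 4/5)) = -4720/(96 + 97*(566/345)) = -4720/(96 + 54902/345) = -4720/88022/345 = -4720*345/88022 = -814200/44011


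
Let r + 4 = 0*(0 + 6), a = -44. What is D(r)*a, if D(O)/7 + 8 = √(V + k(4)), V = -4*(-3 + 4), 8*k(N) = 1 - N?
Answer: 2464 - 77*I*√70 ≈ 2464.0 - 644.23*I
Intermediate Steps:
k(N) = ⅛ - N/8 (k(N) = (1 - N)/8 = ⅛ - N/8)
V = -4 (V = -4*1 = -4)
r = -4 (r = -4 + 0*(0 + 6) = -4 + 0*6 = -4 + 0 = -4)
D(O) = -56 + 7*I*√70/4 (D(O) = -56 + 7*√(-4 + (⅛ - ⅛*4)) = -56 + 7*√(-4 + (⅛ - ½)) = -56 + 7*√(-4 - 3/8) = -56 + 7*√(-35/8) = -56 + 7*(I*√70/4) = -56 + 7*I*√70/4)
D(r)*a = (-56 + 7*I*√70/4)*(-44) = 2464 - 77*I*√70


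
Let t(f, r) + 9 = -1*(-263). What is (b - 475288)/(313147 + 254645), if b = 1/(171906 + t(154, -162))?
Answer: -81825582079/97751070720 ≈ -0.83708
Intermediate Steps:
t(f, r) = 254 (t(f, r) = -9 - 1*(-263) = -9 + 263 = 254)
b = 1/172160 (b = 1/(171906 + 254) = 1/172160 ≈ 5.8085e-6)
(b - 475288)/(313147 + 254645) = (1/172160 - 475288)/(313147 + 254645) = -81825582079/172160/567792 = -81825582079/172160*1/567792 = -81825582079/97751070720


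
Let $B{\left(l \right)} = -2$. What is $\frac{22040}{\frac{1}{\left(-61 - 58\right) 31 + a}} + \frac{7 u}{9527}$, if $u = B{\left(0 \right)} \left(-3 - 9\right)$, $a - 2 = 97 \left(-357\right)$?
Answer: $- \frac{1149343595016}{1361} \approx -8.4448 \cdot 10^{8}$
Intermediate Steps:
$a = -34627$ ($a = 2 + 97 \left(-357\right) = 2 - 34629 = -34627$)
$u = 24$ ($u = - 2 \left(-3 - 9\right) = \left(-2\right) \left(-12\right) = 24$)
$\frac{22040}{\frac{1}{\left(-61 - 58\right) 31 + a}} + \frac{7 u}{9527} = \frac{22040}{\frac{1}{\left(-61 - 58\right) 31 - 34627}} + \frac{7 \cdot 24}{9527} = \frac{22040}{\frac{1}{\left(-119\right) 31 - 34627}} + 168 \cdot \frac{1}{9527} = \frac{22040}{\frac{1}{-3689 - 34627}} + \frac{24}{1361} = \frac{22040}{\frac{1}{-38316}} + \frac{24}{1361} = \frac{22040}{- \frac{1}{38316}} + \frac{24}{1361} = 22040 \left(-38316\right) + \frac{24}{1361} = -844484640 + \frac{24}{1361} = - \frac{1149343595016}{1361}$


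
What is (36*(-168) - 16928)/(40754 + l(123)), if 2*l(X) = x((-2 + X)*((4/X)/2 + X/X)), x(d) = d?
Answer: -5652096/10040609 ≈ -0.56292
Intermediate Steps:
l(X) = (1 + 2/X)*(-2 + X)/2 (l(X) = ((-2 + X)*((4/X)/2 + X/X))/2 = ((-2 + X)*((4/X)*(½) + 1))/2 = ((-2 + X)*(2/X + 1))/2 = ((-2 + X)*(1 + 2/X))/2 = ((1 + 2/X)*(-2 + X))/2 = (1 + 2/X)*(-2 + X)/2)
(36*(-168) - 16928)/(40754 + l(123)) = (36*(-168) - 16928)/(40754 + ((½)*123 - 2/123)) = (-6048 - 16928)/(40754 + (123/2 - 2*1/123)) = -22976/(40754 + (123/2 - 2/123)) = -22976/(40754 + 15125/246) = -22976/10040609/246 = -22976*246/10040609 = -5652096/10040609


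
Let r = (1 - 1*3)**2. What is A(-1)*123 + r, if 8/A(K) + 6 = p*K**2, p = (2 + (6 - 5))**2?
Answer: 332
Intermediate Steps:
p = 9 (p = (2 + 1)**2 = 3**2 = 9)
r = 4 (r = (1 - 3)**2 = (-2)**2 = 4)
A(K) = 8/(-6 + 9*K**2)
A(-1)*123 + r = (8/(3*(-2 + 3*(-1)**2)))*123 + 4 = (8/(3*(-2 + 3*1)))*123 + 4 = (8/(3*(-2 + 3)))*123 + 4 = ((8/3)/1)*123 + 4 = ((8/3)*1)*123 + 4 = (8/3)*123 + 4 = 328 + 4 = 332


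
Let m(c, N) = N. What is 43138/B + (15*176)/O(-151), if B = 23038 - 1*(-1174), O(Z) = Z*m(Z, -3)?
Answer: 13910199/1828006 ≈ 7.6095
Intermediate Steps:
O(Z) = -3*Z (O(Z) = Z*(-3) = -3*Z)
B = 24212 (B = 23038 + 1174 = 24212)
43138/B + (15*176)/O(-151) = 43138/24212 + (15*176)/((-3*(-151))) = 43138*(1/24212) + 2640/453 = 21569/12106 + 2640*(1/453) = 21569/12106 + 880/151 = 13910199/1828006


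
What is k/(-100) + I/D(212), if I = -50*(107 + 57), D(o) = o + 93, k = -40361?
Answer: 2298021/6100 ≈ 376.72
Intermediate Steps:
D(o) = 93 + o
I = -8200 (I = -50*164 = -8200)
k/(-100) + I/D(212) = -40361/(-100) - 8200/(93 + 212) = -40361*(-1/100) - 8200/305 = 40361/100 - 8200*1/305 = 40361/100 - 1640/61 = 2298021/6100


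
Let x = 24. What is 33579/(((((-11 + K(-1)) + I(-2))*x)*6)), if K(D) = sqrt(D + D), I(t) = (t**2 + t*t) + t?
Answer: -18655/432 - 3731*I*sqrt(2)/432 ≈ -43.183 - 12.214*I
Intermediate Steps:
I(t) = t + 2*t**2 (I(t) = (t**2 + t**2) + t = 2*t**2 + t = t + 2*t**2)
K(D) = sqrt(2)*sqrt(D) (K(D) = sqrt(2*D) = sqrt(2)*sqrt(D))
33579/(((((-11 + K(-1)) + I(-2))*x)*6)) = 33579/(((((-11 + sqrt(2)*sqrt(-1)) - 2*(1 + 2*(-2)))*24)*6)) = 33579/(((((-11 + sqrt(2)*I) - 2*(1 - 4))*24)*6)) = 33579/(((((-11 + I*sqrt(2)) - 2*(-3))*24)*6)) = 33579/(((((-11 + I*sqrt(2)) + 6)*24)*6)) = 33579/((((-5 + I*sqrt(2))*24)*6)) = 33579/(((-120 + 24*I*sqrt(2))*6)) = 33579/(-720 + 144*I*sqrt(2))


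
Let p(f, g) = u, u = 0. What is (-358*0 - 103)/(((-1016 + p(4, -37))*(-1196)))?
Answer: -103/1215136 ≈ -8.4764e-5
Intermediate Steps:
p(f, g) = 0
(-358*0 - 103)/(((-1016 + p(4, -37))*(-1196))) = (-358*0 - 103)/(((-1016 + 0)*(-1196))) = (0 - 103)/((-1016*(-1196))) = -103/1215136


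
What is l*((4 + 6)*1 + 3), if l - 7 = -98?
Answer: -1183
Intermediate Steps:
l = -91 (l = 7 - 98 = -91)
l*((4 + 6)*1 + 3) = -91*((4 + 6)*1 + 3) = -91*(10*1 + 3) = -91*(10 + 3) = -91*13 = -1183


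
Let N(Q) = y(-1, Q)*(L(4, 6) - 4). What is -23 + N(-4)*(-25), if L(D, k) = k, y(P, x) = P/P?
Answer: -73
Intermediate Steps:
y(P, x) = 1
N(Q) = 2 (N(Q) = 1*(6 - 4) = 1*2 = 2)
-23 + N(-4)*(-25) = -23 + 2*(-25) = -23 - 50 = -73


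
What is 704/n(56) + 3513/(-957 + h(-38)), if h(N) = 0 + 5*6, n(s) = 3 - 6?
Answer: -24561/103 ≈ -238.46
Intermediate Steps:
n(s) = -3
h(N) = 30 (h(N) = 0 + 30 = 30)
704/n(56) + 3513/(-957 + h(-38)) = 704/(-3) + 3513/(-957 + 30) = 704*(-1/3) + 3513/(-927) = -704/3 + 3513*(-1/927) = -704/3 - 1171/309 = -24561/103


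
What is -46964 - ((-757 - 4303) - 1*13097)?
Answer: -28807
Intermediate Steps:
-46964 - ((-757 - 4303) - 1*13097) = -46964 - (-5060 - 13097) = -46964 - 1*(-18157) = -46964 + 18157 = -28807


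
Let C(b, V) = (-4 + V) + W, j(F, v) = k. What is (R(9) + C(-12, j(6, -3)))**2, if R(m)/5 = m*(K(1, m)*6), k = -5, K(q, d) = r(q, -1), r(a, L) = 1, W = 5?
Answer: 70756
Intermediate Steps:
K(q, d) = 1
j(F, v) = -5
C(b, V) = 1 + V (C(b, V) = (-4 + V) + 5 = 1 + V)
R(m) = 30*m (R(m) = 5*(m*(1*6)) = 5*(m*6) = 5*(6*m) = 30*m)
(R(9) + C(-12, j(6, -3)))**2 = (30*9 + (1 - 5))**2 = (270 - 4)**2 = 266**2 = 70756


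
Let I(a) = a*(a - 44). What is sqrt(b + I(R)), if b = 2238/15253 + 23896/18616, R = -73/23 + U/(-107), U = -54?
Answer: 2*sqrt(240349465219823709078966)/87350071991 ≈ 11.225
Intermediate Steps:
R = -6569/2461 (R = -73/23 - 54/(-107) = -73*1/23 - 54*(-1/107) = -73/23 + 54/107 = -6569/2461 ≈ -2.6692)
I(a) = a*(-44 + a)
b = 50768537/35493731 (b = 2238*(1/15253) + 23896*(1/18616) = 2238/15253 + 2987/2327 = 50768537/35493731 ≈ 1.4304)
sqrt(b + I(R)) = sqrt(50768537/35493731 - 6569*(-44 - 6569/2461)/2461) = sqrt(50768537/35493731 - 6569/2461*(-114853/2461)) = sqrt(50768537/35493731 + 754469357/6056521) = sqrt(27086413115580744/214968527169851) = 2*sqrt(240349465219823709078966)/87350071991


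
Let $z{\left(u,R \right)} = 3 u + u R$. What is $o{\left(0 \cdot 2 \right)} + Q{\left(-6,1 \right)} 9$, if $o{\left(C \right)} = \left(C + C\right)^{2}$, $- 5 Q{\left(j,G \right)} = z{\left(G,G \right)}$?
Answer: $- \frac{36}{5} \approx -7.2$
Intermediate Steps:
$z{\left(u,R \right)} = 3 u + R u$
$Q{\left(j,G \right)} = - \frac{G \left(3 + G\right)}{5}$
$o{\left(C \right)} = 4 C^{2}$ ($o{\left(C \right)} = \left(2 C\right)^{2} = 4 C^{2}$)
$o{\left(0 \cdot 2 \right)} + Q{\left(-6,1 \right)} 9 = 4 \left(0 \cdot 2\right)^{2} + \left(- \frac{1}{5}\right) 1 \left(3 + 1\right) 9 = 4 \cdot 0^{2} + \left(- \frac{1}{5}\right) 1 \cdot 4 \cdot 9 = 4 \cdot 0 - \frac{36}{5} = 0 - \frac{36}{5} = - \frac{36}{5}$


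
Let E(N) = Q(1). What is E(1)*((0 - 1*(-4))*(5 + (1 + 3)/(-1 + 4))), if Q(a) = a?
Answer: 76/3 ≈ 25.333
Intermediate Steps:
E(N) = 1
E(1)*((0 - 1*(-4))*(5 + (1 + 3)/(-1 + 4))) = 1*((0 - 1*(-4))*(5 + (1 + 3)/(-1 + 4))) = 1*((0 + 4)*(5 + 4/3)) = 1*(4*(5 + 4*(⅓))) = 1*(4*(5 + 4/3)) = 1*(4*(19/3)) = 1*(76/3) = 76/3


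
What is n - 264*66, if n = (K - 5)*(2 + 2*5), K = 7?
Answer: -17400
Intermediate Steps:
n = 24 (n = (7 - 5)*(2 + 2*5) = 2*(2 + 10) = 2*12 = 24)
n - 264*66 = 24 - 264*66 = 24 - 17424 = -17400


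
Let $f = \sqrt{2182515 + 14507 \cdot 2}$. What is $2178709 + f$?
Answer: $2178709 + \sqrt{2211529} \approx 2.1802 \cdot 10^{6}$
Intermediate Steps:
$f = \sqrt{2211529}$ ($f = \sqrt{2182515 + 29014} = \sqrt{2211529} \approx 1487.1$)
$2178709 + f = 2178709 + \sqrt{2211529}$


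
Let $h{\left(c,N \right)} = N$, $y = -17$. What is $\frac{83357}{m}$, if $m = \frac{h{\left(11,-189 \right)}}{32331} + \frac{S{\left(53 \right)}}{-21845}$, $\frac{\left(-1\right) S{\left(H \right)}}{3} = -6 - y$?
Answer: $- \frac{19624202107705}{1020594} \approx -1.9228 \cdot 10^{7}$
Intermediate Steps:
$S{\left(H \right)} = -33$ ($S{\left(H \right)} = - 3 \left(-6 - -17\right) = - 3 \left(-6 + 17\right) = \left(-3\right) 11 = -33$)
$m = - \frac{1020594}{235423565}$ ($m = - \frac{189}{32331} - \frac{33}{-21845} = \left(-189\right) \frac{1}{32331} - - \frac{33}{21845} = - \frac{63}{10777} + \frac{33}{21845} = - \frac{1020594}{235423565} \approx -0.0043351$)
$\frac{83357}{m} = \frac{83357}{- \frac{1020594}{235423565}} = 83357 \left(- \frac{235423565}{1020594}\right) = - \frac{19624202107705}{1020594}$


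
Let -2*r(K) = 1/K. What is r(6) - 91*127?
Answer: -138685/12 ≈ -11557.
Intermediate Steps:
r(K) = -1/(2*K)
r(6) - 91*127 = -1/2/6 - 91*127 = -1/2*1/6 - 11557 = -1/12 - 11557 = -138685/12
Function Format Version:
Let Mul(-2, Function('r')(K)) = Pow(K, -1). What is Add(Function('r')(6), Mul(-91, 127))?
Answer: Rational(-138685, 12) ≈ -11557.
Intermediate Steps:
Function('r')(K) = Mul(Rational(-1, 2), Pow(K, -1))
Add(Function('r')(6), Mul(-91, 127)) = Add(Mul(Rational(-1, 2), Pow(6, -1)), Mul(-91, 127)) = Add(Mul(Rational(-1, 2), Rational(1, 6)), -11557) = Add(Rational(-1, 12), -11557) = Rational(-138685, 12)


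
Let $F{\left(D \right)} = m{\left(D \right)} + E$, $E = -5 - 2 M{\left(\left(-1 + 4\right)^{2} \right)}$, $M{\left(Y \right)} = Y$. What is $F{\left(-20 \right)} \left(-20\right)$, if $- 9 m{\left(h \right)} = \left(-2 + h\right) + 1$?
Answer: $\frac{1240}{3} \approx 413.33$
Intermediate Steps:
$m{\left(h \right)} = \frac{1}{9} - \frac{h}{9}$ ($m{\left(h \right)} = - \frac{\left(-2 + h\right) + 1}{9} = - \frac{-1 + h}{9} = \frac{1}{9} - \frac{h}{9}$)
$E = -23$ ($E = -5 - 2 \left(-1 + 4\right)^{2} = -5 - 2 \cdot 3^{2} = -5 - 18 = -23$)
$F{\left(D \right)} = - \frac{206}{9} - \frac{D}{9}$ ($F{\left(D \right)} = \left(\frac{1}{9} - \frac{D}{9}\right) - 23 = - \frac{206}{9} - \frac{D}{9}$)
$F{\left(-20 \right)} \left(-20\right) = \left(- \frac{206}{9} - - \frac{20}{9}\right) \left(-20\right) = \left(- \frac{206}{9} + \frac{20}{9}\right) \left(-20\right) = \left(- \frac{62}{3}\right) \left(-20\right) = \frac{1240}{3}$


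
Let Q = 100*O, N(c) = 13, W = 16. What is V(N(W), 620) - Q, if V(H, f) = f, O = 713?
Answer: -70680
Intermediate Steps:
Q = 71300 (Q = 100*713 = 71300)
V(N(W), 620) - Q = 620 - 1*71300 = 620 - 71300 = -70680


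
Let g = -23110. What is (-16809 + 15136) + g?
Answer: -24783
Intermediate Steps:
(-16809 + 15136) + g = (-16809 + 15136) - 23110 = -1673 - 23110 = -24783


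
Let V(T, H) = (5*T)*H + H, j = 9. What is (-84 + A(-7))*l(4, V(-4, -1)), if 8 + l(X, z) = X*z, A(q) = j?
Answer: -5100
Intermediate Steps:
A(q) = 9
V(T, H) = H + 5*H*T (V(T, H) = 5*H*T + H = H + 5*H*T)
l(X, z) = -8 + X*z
(-84 + A(-7))*l(4, V(-4, -1)) = (-84 + 9)*(-8 + 4*(-(1 + 5*(-4)))) = -75*(-8 + 4*(-(1 - 20))) = -75*(-8 + 4*(-1*(-19))) = -75*(-8 + 4*19) = -75*(-8 + 76) = -75*68 = -5100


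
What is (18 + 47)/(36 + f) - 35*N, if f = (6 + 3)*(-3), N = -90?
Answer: 28415/9 ≈ 3157.2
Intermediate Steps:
f = -27 (f = 9*(-3) = -27)
(18 + 47)/(36 + f) - 35*N = (18 + 47)/(36 - 27) - 35*(-90) = 65/9 + 3150 = 28415/9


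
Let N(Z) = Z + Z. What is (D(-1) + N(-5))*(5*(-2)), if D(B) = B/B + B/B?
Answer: 80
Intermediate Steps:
D(B) = 2 (D(B) = 1 + 1 = 2)
N(Z) = 2*Z
(D(-1) + N(-5))*(5*(-2)) = (2 + 2*(-5))*(5*(-2)) = (2 - 10)*(-10) = -8*(-10) = 80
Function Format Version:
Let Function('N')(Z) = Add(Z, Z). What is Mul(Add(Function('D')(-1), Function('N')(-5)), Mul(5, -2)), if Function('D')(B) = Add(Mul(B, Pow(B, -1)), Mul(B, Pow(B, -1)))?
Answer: 80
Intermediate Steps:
Function('D')(B) = 2 (Function('D')(B) = Add(1, 1) = 2)
Function('N')(Z) = Mul(2, Z)
Mul(Add(Function('D')(-1), Function('N')(-5)), Mul(5, -2)) = Mul(Add(2, Mul(2, -5)), Mul(5, -2)) = Mul(Add(2, -10), -10) = Mul(-8, -10) = 80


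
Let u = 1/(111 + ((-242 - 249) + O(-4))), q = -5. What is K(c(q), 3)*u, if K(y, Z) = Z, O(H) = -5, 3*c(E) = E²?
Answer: -3/385 ≈ -0.0077922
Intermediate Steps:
c(E) = E²/3
u = -1/385 (u = 1/(111 + ((-242 - 249) - 5)) = 1/(111 + (-491 - 5)) = 1/(111 - 496) = 1/(-385) = -1/385 ≈ -0.0025974)
K(c(q), 3)*u = 3*(-1/385) = -3/385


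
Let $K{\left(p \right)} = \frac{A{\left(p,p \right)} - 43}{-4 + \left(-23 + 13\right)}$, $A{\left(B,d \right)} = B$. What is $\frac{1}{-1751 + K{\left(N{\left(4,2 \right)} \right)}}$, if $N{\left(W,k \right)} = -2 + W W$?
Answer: $- \frac{14}{24485} \approx -0.00057178$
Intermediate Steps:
$N{\left(W,k \right)} = -2 + W^{2}$
$K{\left(p \right)} = \frac{43}{14} - \frac{p}{14}$ ($K{\left(p \right)} = \frac{p - 43}{-4 + \left(-23 + 13\right)} = \frac{-43 + p}{-4 - 10} = \frac{-43 + p}{-14} = \left(-43 + p\right) \left(- \frac{1}{14}\right) = \frac{43}{14} - \frac{p}{14}$)
$\frac{1}{-1751 + K{\left(N{\left(4,2 \right)} \right)}} = \frac{1}{-1751 + \left(\frac{43}{14} - \frac{-2 + 4^{2}}{14}\right)} = \frac{1}{-1751 + \left(\frac{43}{14} - \frac{-2 + 16}{14}\right)} = \frac{1}{-1751 + \left(\frac{43}{14} - 1\right)} = \frac{1}{-1751 + \frac{29}{14}} = \frac{1}{- \frac{24485}{14}} = - \frac{14}{24485}$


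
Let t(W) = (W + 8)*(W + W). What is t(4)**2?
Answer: 9216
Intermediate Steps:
t(W) = 2*W*(8 + W) (t(W) = (8 + W)*(2*W) = 2*W*(8 + W))
t(4)**2 = (2*4*(8 + 4))**2 = (2*4*12)**2 = 96**2 = 9216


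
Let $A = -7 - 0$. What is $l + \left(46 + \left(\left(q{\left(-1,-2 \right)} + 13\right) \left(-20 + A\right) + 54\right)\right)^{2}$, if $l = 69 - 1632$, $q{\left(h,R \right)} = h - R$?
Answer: $75721$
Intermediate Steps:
$A = -7$ ($A = -7 + 0 = -7$)
$l = -1563$ ($l = 69 - 1632 = -1563$)
$l + \left(46 + \left(\left(q{\left(-1,-2 \right)} + 13\right) \left(-20 + A\right) + 54\right)\right)^{2} = -1563 + \left(46 + \left(\left(\left(-1 - -2\right) + 13\right) \left(-20 - 7\right) + 54\right)\right)^{2} = -1563 + \left(46 + \left(\left(\left(-1 + 2\right) + 13\right) \left(-27\right) + 54\right)\right)^{2} = -1563 + \left(46 + \left(\left(1 + 13\right) \left(-27\right) + 54\right)\right)^{2} = -1563 + \left(46 + \left(14 \left(-27\right) + 54\right)\right)^{2} = -1563 + \left(46 + \left(-378 + 54\right)\right)^{2} = -1563 + \left(46 - 324\right)^{2} = -1563 + \left(-278\right)^{2} = -1563 + 77284 = 75721$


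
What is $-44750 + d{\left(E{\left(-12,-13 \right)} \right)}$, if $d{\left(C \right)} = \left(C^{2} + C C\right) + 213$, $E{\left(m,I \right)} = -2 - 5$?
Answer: $-44439$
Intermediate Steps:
$E{\left(m,I \right)} = -7$ ($E{\left(m,I \right)} = -2 - 5 = -7$)
$d{\left(C \right)} = 213 + 2 C^{2}$ ($d{\left(C \right)} = \left(C^{2} + C^{2}\right) + 213 = 2 C^{2} + 213 = 213 + 2 C^{2}$)
$-44750 + d{\left(E{\left(-12,-13 \right)} \right)} = -44750 + \left(213 + 2 \left(-7\right)^{2}\right) = -44750 + \left(213 + 2 \cdot 49\right) = -44750 + \left(213 + 98\right) = -44750 + 311 = -44439$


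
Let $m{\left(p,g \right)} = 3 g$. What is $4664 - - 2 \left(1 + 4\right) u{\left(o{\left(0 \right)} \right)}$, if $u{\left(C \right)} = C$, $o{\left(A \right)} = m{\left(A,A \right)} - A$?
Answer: $4664$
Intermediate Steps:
$o{\left(A \right)} = 2 A$ ($o{\left(A \right)} = 3 A - A = 2 A$)
$4664 - - 2 \left(1 + 4\right) u{\left(o{\left(0 \right)} \right)} = 4664 - - 2 \left(1 + 4\right) 2 \cdot 0 = 4664 - \left(-2\right) 5 \cdot 0 = 4664 - \left(-10\right) 0 = 4664 - 0 = 4664 + 0 = 4664$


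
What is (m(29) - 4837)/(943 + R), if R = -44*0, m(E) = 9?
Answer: -4828/943 ≈ -5.1198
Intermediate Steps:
R = 0
(m(29) - 4837)/(943 + R) = (9 - 4837)/(943 + 0) = -4828/943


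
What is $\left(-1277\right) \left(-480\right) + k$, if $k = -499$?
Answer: $612461$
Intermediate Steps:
$\left(-1277\right) \left(-480\right) + k = \left(-1277\right) \left(-480\right) - 499 = 612960 - 499 = 612461$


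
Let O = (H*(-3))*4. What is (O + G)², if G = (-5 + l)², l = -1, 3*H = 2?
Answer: 784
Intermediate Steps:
H = ⅔ (H = (⅓)*2 = ⅔ ≈ 0.66667)
G = 36 (G = (-5 - 1)² = (-6)² = 36)
O = -8 (O = ((⅔)*(-3))*4 = -2*4 = -8)
(O + G)² = (-8 + 36)² = 28² = 784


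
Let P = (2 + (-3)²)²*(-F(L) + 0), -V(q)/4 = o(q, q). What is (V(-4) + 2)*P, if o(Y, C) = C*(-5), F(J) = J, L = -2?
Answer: -18876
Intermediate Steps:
o(Y, C) = -5*C
V(q) = 20*q (V(q) = -(-20)*q = 20*q)
P = 242 (P = (2 + (-3)²)²*(-1*(-2) + 0) = (2 + 9)²*(2 + 0) = 11²*2 = 121*2 = 242)
(V(-4) + 2)*P = (20*(-4) + 2)*242 = (-80 + 2)*242 = -78*242 = -18876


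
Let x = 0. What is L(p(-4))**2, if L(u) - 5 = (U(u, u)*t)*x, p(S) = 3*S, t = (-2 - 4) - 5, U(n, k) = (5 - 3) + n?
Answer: 25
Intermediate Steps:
U(n, k) = 2 + n
t = -11 (t = -6 - 5 = -11)
L(u) = 5 (L(u) = 5 + ((2 + u)*(-11))*0 = 5 + (-22 - 11*u)*0 = 5 + 0 = 5)
L(p(-4))**2 = 5**2 = 25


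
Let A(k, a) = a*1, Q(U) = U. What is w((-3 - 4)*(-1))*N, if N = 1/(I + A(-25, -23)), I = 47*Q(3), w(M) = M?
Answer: 7/118 ≈ 0.059322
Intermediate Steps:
I = 141 (I = 47*3 = 141)
A(k, a) = a
N = 1/118 (N = 1/(141 - 23) = 1/118 ≈ 0.0084746)
w((-3 - 4)*(-1))*N = ((-3 - 4)*(-1))*(1/118) = -7*(-1)*(1/118) = 7*(1/118) = 7/118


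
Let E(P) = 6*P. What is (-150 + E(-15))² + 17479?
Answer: 75079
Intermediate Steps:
(-150 + E(-15))² + 17479 = (-150 + 6*(-15))² + 17479 = (-150 - 90)² + 17479 = (-240)² + 17479 = 57600 + 17479 = 75079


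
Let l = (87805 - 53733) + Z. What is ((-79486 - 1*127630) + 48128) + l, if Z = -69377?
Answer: -194293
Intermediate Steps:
l = -35305 (l = (87805 - 53733) - 69377 = 34072 - 69377 = -35305)
((-79486 - 1*127630) + 48128) + l = ((-79486 - 1*127630) + 48128) - 35305 = ((-79486 - 127630) + 48128) - 35305 = (-207116 + 48128) - 35305 = -158988 - 35305 = -194293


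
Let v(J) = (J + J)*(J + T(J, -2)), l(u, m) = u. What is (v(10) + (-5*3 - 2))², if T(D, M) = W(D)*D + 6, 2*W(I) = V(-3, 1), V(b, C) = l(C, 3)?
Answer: 162409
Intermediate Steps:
V(b, C) = C
W(I) = ½ (W(I) = (½)*1 = ½)
T(D, M) = 6 + D/2 (T(D, M) = D/2 + 6 = 6 + D/2)
v(J) = 2*J*(6 + 3*J/2) (v(J) = (J + J)*(J + (6 + J/2)) = (2*J)*(6 + 3*J/2) = 2*J*(6 + 3*J/2))
(v(10) + (-5*3 - 2))² = (3*10*(4 + 10) + (-5*3 - 2))² = (3*10*14 + (-15 - 2))² = (420 - 17)² = 403² = 162409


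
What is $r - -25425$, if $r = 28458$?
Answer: $53883$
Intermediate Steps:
$r - -25425 = 28458 - -25425 = 28458 + 25425 = 53883$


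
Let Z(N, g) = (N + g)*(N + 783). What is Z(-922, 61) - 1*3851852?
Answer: -3732173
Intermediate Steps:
Z(N, g) = (783 + N)*(N + g) (Z(N, g) = (N + g)*(783 + N) = (783 + N)*(N + g))
Z(-922, 61) - 1*3851852 = ((-922)² + 783*(-922) + 783*61 - 922*61) - 1*3851852 = (850084 - 721926 + 47763 - 56242) - 3851852 = 119679 - 3851852 = -3732173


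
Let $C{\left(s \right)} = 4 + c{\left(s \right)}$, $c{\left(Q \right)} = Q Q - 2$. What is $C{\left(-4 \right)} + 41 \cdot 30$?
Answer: $1248$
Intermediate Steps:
$c{\left(Q \right)} = -2 + Q^{2}$ ($c{\left(Q \right)} = Q^{2} - 2 = -2 + Q^{2}$)
$C{\left(s \right)} = 2 + s^{2}$ ($C{\left(s \right)} = 4 + \left(-2 + s^{2}\right) = 2 + s^{2}$)
$C{\left(-4 \right)} + 41 \cdot 30 = \left(2 + \left(-4\right)^{2}\right) + 41 \cdot 30 = \left(2 + 16\right) + 1230 = 18 + 1230 = 1248$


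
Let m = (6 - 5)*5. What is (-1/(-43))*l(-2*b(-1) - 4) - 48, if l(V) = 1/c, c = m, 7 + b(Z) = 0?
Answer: -10319/215 ≈ -47.995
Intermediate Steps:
b(Z) = -7 (b(Z) = -7 + 0 = -7)
m = 5 (m = 1*5 = 5)
c = 5
l(V) = 1/5
(-1/(-43))*l(-2*b(-1) - 4) - 48 = -1/(-43)*(1/5) - 48 = -1*(-1/43)*(1/5) - 48 = (1/43)*(1/5) - 48 = 1/215 - 48 = -10319/215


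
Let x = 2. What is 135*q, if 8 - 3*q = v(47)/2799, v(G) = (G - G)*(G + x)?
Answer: 360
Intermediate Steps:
v(G) = 0 (v(G) = (G - G)*(G + 2) = 0*(2 + G) = 0)
q = 8/3 (q = 8/3 - 0/2799 = 8/3 - ⅓*0 = 8/3 + 0 = 8/3 ≈ 2.6667)
135*q = 135*(8/3) = 360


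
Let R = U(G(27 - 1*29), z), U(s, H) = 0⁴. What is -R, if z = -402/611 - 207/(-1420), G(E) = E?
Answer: 0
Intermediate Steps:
z = -444363/867620 (z = -402*1/611 - 207*(-1/1420) = -402/611 + 207/1420 = -444363/867620 ≈ -0.51216)
U(s, H) = 0
R = 0
-R = -1*0 = 0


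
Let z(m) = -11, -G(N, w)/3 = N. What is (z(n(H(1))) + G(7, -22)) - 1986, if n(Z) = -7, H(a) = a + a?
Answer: -2018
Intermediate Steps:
H(a) = 2*a
G(N, w) = -3*N
(z(n(H(1))) + G(7, -22)) - 1986 = (-11 - 3*7) - 1986 = (-11 - 21) - 1986 = -32 - 1986 = -2018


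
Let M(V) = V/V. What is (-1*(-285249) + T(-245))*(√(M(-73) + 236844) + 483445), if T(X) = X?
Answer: 137783758780 + 285004*√236845 ≈ 1.3792e+11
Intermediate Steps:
M(V) = 1
(-1*(-285249) + T(-245))*(√(M(-73) + 236844) + 483445) = (-1*(-285249) - 245)*(√(1 + 236844) + 483445) = (285249 - 245)*(√236845 + 483445) = 285004*(483445 + √236845) = 137783758780 + 285004*√236845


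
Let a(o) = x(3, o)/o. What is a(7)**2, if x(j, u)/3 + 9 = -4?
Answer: 1521/49 ≈ 31.041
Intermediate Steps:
x(j, u) = -39 (x(j, u) = -27 + 3*(-4) = -27 - 12 = -39)
a(o) = -39/o
a(7)**2 = (-39/7)**2 = 1521/49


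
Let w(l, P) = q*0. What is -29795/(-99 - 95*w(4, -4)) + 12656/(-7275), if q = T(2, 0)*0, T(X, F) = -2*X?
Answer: 71835227/240075 ≈ 299.22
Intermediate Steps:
q = 0 (q = -2*2*0 = -4*0 = 0)
w(l, P) = 0 (w(l, P) = 0*0 = 0)
-29795/(-99 - 95*w(4, -4)) + 12656/(-7275) = -29795/(-99 - 95*0) + 12656/(-7275) = -29795/(-99 + 0) + 12656*(-1/7275) = -29795/(-99) - 12656/7275 = -29795*(-1/99) - 12656/7275 = 29795/99 - 12656/7275 = 71835227/240075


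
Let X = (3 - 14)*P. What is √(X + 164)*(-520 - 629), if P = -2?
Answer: -1149*√186 ≈ -15670.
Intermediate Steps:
X = 22 (X = (3 - 14)*(-2) = -11*(-2) = 22)
√(X + 164)*(-520 - 629) = √(22 + 164)*(-520 - 629) = √186*(-1149) = -1149*√186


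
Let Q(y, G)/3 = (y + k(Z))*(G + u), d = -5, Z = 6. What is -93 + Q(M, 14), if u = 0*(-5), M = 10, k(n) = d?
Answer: 117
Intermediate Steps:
k(n) = -5
u = 0
Q(y, G) = 3*G*(-5 + y) (Q(y, G) = 3*((y - 5)*(G + 0)) = 3*((-5 + y)*G) = 3*(G*(-5 + y)) = 3*G*(-5 + y))
-93 + Q(M, 14) = -93 + 3*14*(-5 + 10) = -93 + 3*14*5 = -93 + 210 = 117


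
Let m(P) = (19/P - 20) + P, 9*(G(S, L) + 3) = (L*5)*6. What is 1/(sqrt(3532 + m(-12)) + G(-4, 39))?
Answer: 1524/151567 - 2*sqrt(125943)/151567 ≈ 0.0053721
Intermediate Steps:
G(S, L) = -3 + 10*L/3 (G(S, L) = -3 + ((L*5)*6)/9 = -3 + ((5*L)*6)/9 = -3 + (30*L)/9 = -3 + 10*L/3)
m(P) = -20 + P + 19/P (m(P) = (-20 + 19/P) + P = -20 + P + 19/P)
1/(sqrt(3532 + m(-12)) + G(-4, 39)) = 1/(sqrt(3532 + (-20 - 12 + 19/(-12))) + (-3 + (10/3)*39)) = 1/(sqrt(3532 + (-20 - 12 + 19*(-1/12))) + (-3 + 130)) = 1/(sqrt(3532 + (-20 - 12 - 19/12)) + 127) = 1/(sqrt(3532 - 403/12) + 127) = 1/(sqrt(41981/12) + 127) = 1/(sqrt(125943)/6 + 127) = 1/(127 + sqrt(125943)/6)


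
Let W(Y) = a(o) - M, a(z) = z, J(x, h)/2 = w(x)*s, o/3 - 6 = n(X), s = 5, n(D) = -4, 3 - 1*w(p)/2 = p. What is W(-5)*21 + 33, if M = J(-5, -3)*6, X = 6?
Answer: -20001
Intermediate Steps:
w(p) = 6 - 2*p
o = 6 (o = 18 + 3*(-4) = 18 - 12 = 6)
J(x, h) = 60 - 20*x (J(x, h) = 2*((6 - 2*x)*5) = 2*(30 - 10*x) = 60 - 20*x)
M = 960 (M = (60 - 20*(-5))*6 = (60 + 100)*6 = 160*6 = 960)
W(Y) = -954 (W(Y) = 6 - 1*960 = 6 - 960 = -954)
W(-5)*21 + 33 = -954*21 + 33 = -20034 + 33 = -20001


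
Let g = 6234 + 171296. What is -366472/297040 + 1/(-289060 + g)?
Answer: -51091149/41411089 ≈ -1.2338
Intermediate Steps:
g = 177530
-366472/297040 + 1/(-289060 + g) = -366472/297040 + 1/(-289060 + 177530) = -366472*1/297040 + 1/(-111530) = -45809/37130 - 1/111530 = -51091149/41411089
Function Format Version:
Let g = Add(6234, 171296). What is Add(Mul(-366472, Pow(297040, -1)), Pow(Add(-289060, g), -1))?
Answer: Rational(-51091149, 41411089) ≈ -1.2338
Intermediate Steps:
g = 177530
Add(Mul(-366472, Pow(297040, -1)), Pow(Add(-289060, g), -1)) = Add(Mul(-366472, Pow(297040, -1)), Pow(Add(-289060, 177530), -1)) = Add(Mul(-366472, Rational(1, 297040)), Pow(-111530, -1)) = Add(Rational(-45809, 37130), Rational(-1, 111530)) = Rational(-51091149, 41411089)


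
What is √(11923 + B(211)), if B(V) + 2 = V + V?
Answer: √12343 ≈ 111.10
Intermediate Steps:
B(V) = -2 + 2*V (B(V) = -2 + (V + V) = -2 + 2*V)
√(11923 + B(211)) = √(11923 + (-2 + 2*211)) = √(11923 + (-2 + 422)) = √(11923 + 420) = √12343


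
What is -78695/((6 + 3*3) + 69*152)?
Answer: -78695/10503 ≈ -7.4926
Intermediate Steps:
-78695/((6 + 3*3) + 69*152) = -78695/((6 + 9) + 10488) = -78695/(15 + 10488) = -78695/10503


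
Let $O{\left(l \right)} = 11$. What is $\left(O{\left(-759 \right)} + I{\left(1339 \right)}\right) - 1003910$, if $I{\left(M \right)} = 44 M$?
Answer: $-944983$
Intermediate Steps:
$\left(O{\left(-759 \right)} + I{\left(1339 \right)}\right) - 1003910 = \left(11 + 44 \cdot 1339\right) - 1003910 = \left(11 + 58916\right) - 1003910 = 58927 - 1003910 = -944983$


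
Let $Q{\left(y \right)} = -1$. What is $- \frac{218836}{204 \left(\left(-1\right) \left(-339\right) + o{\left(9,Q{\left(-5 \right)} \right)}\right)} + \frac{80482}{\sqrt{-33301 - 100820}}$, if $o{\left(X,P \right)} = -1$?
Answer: $- \frac{54709}{17238} - \frac{80482 i \sqrt{134121}}{134121} \approx -3.1737 - 219.76 i$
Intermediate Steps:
$- \frac{218836}{204 \left(\left(-1\right) \left(-339\right) + o{\left(9,Q{\left(-5 \right)} \right)}\right)} + \frac{80482}{\sqrt{-33301 - 100820}} = - \frac{218836}{204 \left(\left(-1\right) \left(-339\right) - 1\right)} + \frac{80482}{\sqrt{-33301 - 100820}} = - \frac{218836}{204 \left(339 - 1\right)} + \frac{80482}{\sqrt{-134121}} = - \frac{218836}{204 \cdot 338} + \frac{80482}{i \sqrt{134121}} = - \frac{218836}{68952} + 80482 \left(- \frac{i \sqrt{134121}}{134121}\right) = \left(-218836\right) \frac{1}{68952} - \frac{80482 i \sqrt{134121}}{134121} = - \frac{54709}{17238} - \frac{80482 i \sqrt{134121}}{134121}$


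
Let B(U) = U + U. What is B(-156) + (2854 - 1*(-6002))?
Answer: 8544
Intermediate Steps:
B(U) = 2*U
B(-156) + (2854 - 1*(-6002)) = 2*(-156) + (2854 - 1*(-6002)) = -312 + (2854 + 6002) = -312 + 8856 = 8544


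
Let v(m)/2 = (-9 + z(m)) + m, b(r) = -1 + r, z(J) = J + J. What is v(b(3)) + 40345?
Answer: 40339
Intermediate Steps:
z(J) = 2*J
v(m) = -18 + 6*m (v(m) = 2*((-9 + 2*m) + m) = 2*(-9 + 3*m) = -18 + 6*m)
v(b(3)) + 40345 = (-18 + 6*(-1 + 3)) + 40345 = (-18 + 6*2) + 40345 = (-18 + 12) + 40345 = -6 + 40345 = 40339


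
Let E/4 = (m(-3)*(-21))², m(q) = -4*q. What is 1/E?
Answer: 1/254016 ≈ 3.9368e-6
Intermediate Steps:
E = 254016 (E = 4*(-4*(-3)*(-21))² = 4*(12*(-21))² = 4*(-252)² = 4*63504 = 254016)
1/E = 1/254016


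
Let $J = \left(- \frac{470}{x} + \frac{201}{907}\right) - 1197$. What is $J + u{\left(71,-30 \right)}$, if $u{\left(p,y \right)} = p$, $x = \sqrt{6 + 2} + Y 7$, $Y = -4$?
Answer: $- \frac{97552842}{87979} + \frac{235 \sqrt{2}}{194} \approx -1107.1$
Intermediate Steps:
$x = -28 + 2 \sqrt{2}$ ($x = \sqrt{6 + 2} - 28 = \sqrt{8} - 28 = 2 \sqrt{2} - 28 = -28 + 2 \sqrt{2} \approx -25.172$)
$J = - \frac{1085478}{907} - \frac{470}{-28 + 2 \sqrt{2}}$ ($J = \left(- \frac{470}{-28 + 2 \sqrt{2}} + \frac{201}{907}\right) - 1197 = \left(\frac{201}{907} - \frac{470}{-28 + 2 \sqrt{2}}\right) - 1197 = - \frac{1085478}{907} - \frac{470}{-28 + 2 \sqrt{2}} \approx -1178.1$)
$J + u{\left(71,-30 \right)} = \left(- \frac{103799351}{87979} + \frac{235 \sqrt{2}}{194}\right) + 71 = - \frac{97552842}{87979} + \frac{235 \sqrt{2}}{194}$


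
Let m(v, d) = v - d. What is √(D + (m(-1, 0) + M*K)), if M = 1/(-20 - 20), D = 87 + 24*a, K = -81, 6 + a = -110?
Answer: I*√1078390/20 ≈ 51.923*I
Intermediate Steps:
a = -116 (a = -6 - 110 = -116)
D = -2697 (D = 87 + 24*(-116) = 87 - 2784 = -2697)
M = -1/40 (M = 1/(-40) = -1/40 ≈ -0.025000)
√(D + (m(-1, 0) + M*K)) = √(-2697 + ((-1 - 1*0) - 1/40*(-81))) = √(-2697 + ((-1 + 0) + 81/40)) = √(-2697 + (-1 + 81/40)) = √(-2697 + 41/40) = √(-107839/40) = I*√1078390/20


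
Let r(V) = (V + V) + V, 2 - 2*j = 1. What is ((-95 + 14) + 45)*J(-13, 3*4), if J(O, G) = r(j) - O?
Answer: -522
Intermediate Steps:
j = ½ (j = 1 - ½*1 = 1 - ½ = ½ ≈ 0.50000)
r(V) = 3*V (r(V) = 2*V + V = 3*V)
J(O, G) = 3/2 - O (J(O, G) = 3*(½) - O = 3/2 - O)
((-95 + 14) + 45)*J(-13, 3*4) = ((-95 + 14) + 45)*(3/2 - 1*(-13)) = (-81 + 45)*(3/2 + 13) = -36*29/2 = -522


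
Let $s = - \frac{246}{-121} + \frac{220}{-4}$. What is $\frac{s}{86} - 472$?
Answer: $- \frac{4918041}{10406} \approx -472.62$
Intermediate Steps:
$s = - \frac{6409}{121}$ ($s = \left(-246\right) \left(- \frac{1}{121}\right) + 220 \left(- \frac{1}{4}\right) = \frac{246}{121} - 55 = - \frac{6409}{121} \approx -52.967$)
$\frac{s}{86} - 472 = - \frac{6409}{121 \cdot 86} - 472 = \left(- \frac{6409}{121}\right) \frac{1}{86} - 472 = - \frac{6409}{10406} - 472 = - \frac{4918041}{10406}$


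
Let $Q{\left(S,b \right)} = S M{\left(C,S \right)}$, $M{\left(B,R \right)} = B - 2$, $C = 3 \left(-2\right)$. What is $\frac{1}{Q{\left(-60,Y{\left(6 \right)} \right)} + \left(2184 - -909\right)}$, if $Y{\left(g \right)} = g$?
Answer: $\frac{1}{3573} \approx 0.00027988$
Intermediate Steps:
$C = -6$
$M{\left(B,R \right)} = -2 + B$ ($M{\left(B,R \right)} = B - 2 = -2 + B$)
$Q{\left(S,b \right)} = - 8 S$ ($Q{\left(S,b \right)} = S \left(-2 - 6\right) = S \left(-8\right) = - 8 S$)
$\frac{1}{Q{\left(-60,Y{\left(6 \right)} \right)} + \left(2184 - -909\right)} = \frac{1}{\left(-8\right) \left(-60\right) + \left(2184 - -909\right)} = \frac{1}{480 + \left(2184 + 909\right)} = \frac{1}{480 + 3093} = \frac{1}{3573}$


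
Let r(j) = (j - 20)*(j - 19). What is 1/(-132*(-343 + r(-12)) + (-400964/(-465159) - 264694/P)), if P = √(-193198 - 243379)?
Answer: -2023102912953940716066/173317226374396111070865881 - 28636303571754507*I*√436577/346634452748792222141731762 ≈ -1.1673e-5 - 5.4585e-8*I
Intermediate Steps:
P = I*√436577 (P = √(-436577) = I*√436577 ≈ 660.74*I)
r(j) = (-20 + j)*(-19 + j)
1/(-132*(-343 + r(-12)) + (-400964/(-465159) - 264694/P)) = 1/(-132*(-343 + (380 + (-12)² - 39*(-12))) + (-400964/(-465159) - 264694*(-I*√436577/436577))) = 1/(-132*(-343 + (380 + 144 + 468)) + (-400964*(-1/465159) - (-264694)*I*√436577/436577)) = 1/(-132*(-343 + 992) + (400964/465159 + 264694*I*√436577/436577)) = 1/(-132*649 + (400964/465159 + 264694*I*√436577/436577)) = 1/(-85668 + (400964/465159 + 264694*I*√436577/436577)) = 1/(-39848840248/465159 + 264694*I*√436577/436577)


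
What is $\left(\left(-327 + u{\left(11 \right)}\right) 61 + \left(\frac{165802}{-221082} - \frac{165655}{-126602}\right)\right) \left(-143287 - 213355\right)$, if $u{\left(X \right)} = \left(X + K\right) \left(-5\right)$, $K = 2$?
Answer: $\frac{8524603039815712993}{999622263} \approx 8.5278 \cdot 10^{9}$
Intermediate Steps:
$u{\left(X \right)} = -10 - 5 X$ ($u{\left(X \right)} = \left(X + 2\right) \left(-5\right) = \left(2 + X\right) \left(-5\right) = -10 - 5 X$)
$\left(\left(-327 + u{\left(11 \right)}\right) 61 + \left(\frac{165802}{-221082} - \frac{165655}{-126602}\right)\right) \left(-143287 - 213355\right) = \left(\left(-327 - 65\right) 61 + \left(\frac{165802}{-221082} - \frac{165655}{-126602}\right)\right) \left(-143287 - 213355\right) = \left(\left(-327 - 65\right) 61 + \left(165802 \left(- \frac{1}{221082}\right) - - \frac{23665}{18086}\right)\right) \left(-356642\right) = \left(\left(-327 - 65\right) 61 + \left(- \frac{82901}{110541} + \frac{23665}{18086}\right)\right) \left(-356642\right) = \left(\left(-392\right) 61 + \frac{1116605279}{1999244526}\right) \left(-356642\right) = \left(-23912 + \frac{1116605279}{1999244526}\right) \left(-356642\right) = \left(- \frac{47804818500433}{1999244526}\right) \left(-356642\right) = \frac{8524603039815712993}{999622263}$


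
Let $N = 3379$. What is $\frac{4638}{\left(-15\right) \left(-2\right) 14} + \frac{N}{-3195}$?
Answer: $\frac{446641}{44730} \approx 9.9853$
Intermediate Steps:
$\frac{4638}{\left(-15\right) \left(-2\right) 14} + \frac{N}{-3195} = \frac{4638}{\left(-15\right) \left(-2\right) 14} + \frac{3379}{-3195} = \frac{4638}{30 \cdot 14} + 3379 \left(- \frac{1}{3195}\right) = \frac{4638}{420} - \frac{3379}{3195} = 4638 \cdot \frac{1}{420} - \frac{3379}{3195} = \frac{773}{70} - \frac{3379}{3195} = \frac{446641}{44730}$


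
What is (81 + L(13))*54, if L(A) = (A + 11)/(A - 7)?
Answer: 4590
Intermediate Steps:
L(A) = (11 + A)/(-7 + A)
(81 + L(13))*54 = (81 + (11 + 13)/(-7 + 13))*54 = (81 + 24/6)*54 = (81 + (⅙)*24)*54 = (81 + 4)*54 = 85*54 = 4590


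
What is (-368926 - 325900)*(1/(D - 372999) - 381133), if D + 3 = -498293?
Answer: 230737315884780936/871295 ≈ 2.6482e+11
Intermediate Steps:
D = -498296 (D = -3 - 498293 = -498296)
(-368926 - 325900)*(1/(D - 372999) - 381133) = (-368926 - 325900)*(1/(-498296 - 372999) - 381133) = -694826*(1/(-871295) - 381133) = -694826*(-1/871295 - 381133) = -694826*(-332079277236/871295) = 230737315884780936/871295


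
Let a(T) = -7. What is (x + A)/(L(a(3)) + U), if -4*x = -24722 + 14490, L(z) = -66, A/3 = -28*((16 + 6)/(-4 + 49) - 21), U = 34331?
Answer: 64214/513975 ≈ 0.12494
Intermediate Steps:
A = 25844/15 (A = 3*(-28*((16 + 6)/(-4 + 49) - 21)) = 3*(-28*(22/45 - 21)) = 3*(-28*(-923/45)) = 3*(25844/45) = 25844/15 ≈ 1722.9)
x = 2558 (x = -(-24722 + 14490)/4 = -¼*(-10232) = 2558)
(x + A)/(L(a(3)) + U) = (2558 + 25844/15)/(-66 + 34331) = (64214/15)/34265 = (64214/15)*(1/34265) = 64214/513975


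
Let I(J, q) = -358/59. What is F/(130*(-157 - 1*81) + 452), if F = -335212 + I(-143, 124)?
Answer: 9888933/899396 ≈ 10.995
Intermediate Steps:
I(J, q) = -358/59 (I(J, q) = -358*1/59 = -358/59)
F = -19777866/59 (F = -335212 - 358/59 = -19777866/59 ≈ -3.3522e+5)
F/(130*(-157 - 1*81) + 452) = -19777866/(59*(130*(-157 - 1*81) + 452)) = -19777866/(59*(130*(-157 - 81) + 452)) = -19777866/(59*(130*(-238) + 452)) = -19777866/(59*(-30940 + 452)) = -19777866/59/(-30488) = -19777866/59*(-1/30488) = 9888933/899396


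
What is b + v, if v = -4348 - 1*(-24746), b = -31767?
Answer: -11369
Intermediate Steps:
v = 20398 (v = -4348 + 24746 = 20398)
b + v = -31767 + 20398 = -11369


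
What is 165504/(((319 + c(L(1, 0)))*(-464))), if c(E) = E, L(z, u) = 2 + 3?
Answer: -862/783 ≈ -1.1009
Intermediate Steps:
L(z, u) = 5
165504/(((319 + c(L(1, 0)))*(-464))) = 165504/(((319 + 5)*(-464))) = 165504/((324*(-464))) = 165504/(-150336) = 165504*(-1/150336) = -862/783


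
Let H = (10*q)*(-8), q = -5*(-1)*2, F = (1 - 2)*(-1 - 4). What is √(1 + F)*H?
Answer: -800*√6 ≈ -1959.6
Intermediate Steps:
F = 5 (F = -1*(-5) = 5)
q = 10 (q = 5*2 = 10)
H = -800 (H = (10*10)*(-8) = 100*(-8) = -800)
√(1 + F)*H = √(1 + 5)*(-800) = √6*(-800) = -800*√6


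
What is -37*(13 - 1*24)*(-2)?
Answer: -814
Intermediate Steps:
-37*(13 - 1*24)*(-2) = -37*(13 - 24)*(-2) = -37*(-11)*(-2) = 407*(-2) = -814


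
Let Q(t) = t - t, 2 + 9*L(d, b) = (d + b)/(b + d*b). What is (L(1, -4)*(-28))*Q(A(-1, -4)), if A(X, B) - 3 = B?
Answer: 0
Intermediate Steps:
A(X, B) = 3 + B
L(d, b) = -2/9 + (b + d)/(9*(b + b*d)) (L(d, b) = -2/9 + ((d + b)/(b + d*b))/9 = -2/9 + ((b + d)/(b + b*d))/9 = -2/9 + (b + d)/(9*(b + b*d)))
Q(t) = 0
(L(1, -4)*(-28))*Q(A(-1, -4)) = (((⅑)*(1 - 1*(-4) - 2*(-4)*1)/(-4*(1 + 1)))*(-28))*0 = (((⅑)*(-¼)*(1 + 4 + 8)/2)*(-28))*0 = (((⅑)*(-¼)*(½)*13)*(-28))*0 = -13/72*(-28)*0 = (91/18)*0 = 0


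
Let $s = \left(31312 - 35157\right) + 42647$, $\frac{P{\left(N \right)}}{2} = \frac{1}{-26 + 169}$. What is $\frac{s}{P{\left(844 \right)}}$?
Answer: $2774343$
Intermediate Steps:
$P{\left(N \right)} = \frac{2}{143}$ ($P{\left(N \right)} = \frac{2}{-26 + 169} = \frac{2}{143}$)
$s = 38802$ ($s = -3845 + 42647 = 38802$)
$\frac{s}{P{\left(844 \right)}} = \frac{38802}{\frac{2}{143}} = 38802 \cdot \frac{143}{2} = 2774343$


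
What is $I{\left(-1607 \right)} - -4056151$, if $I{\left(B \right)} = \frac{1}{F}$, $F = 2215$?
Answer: $\frac{8984374466}{2215} \approx 4.0562 \cdot 10^{6}$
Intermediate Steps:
$I{\left(B \right)} = \frac{1}{2215}$
$I{\left(-1607 \right)} - -4056151 = \frac{1}{2215} - -4056151 = \frac{1}{2215} + 4056151 = \frac{8984374466}{2215}$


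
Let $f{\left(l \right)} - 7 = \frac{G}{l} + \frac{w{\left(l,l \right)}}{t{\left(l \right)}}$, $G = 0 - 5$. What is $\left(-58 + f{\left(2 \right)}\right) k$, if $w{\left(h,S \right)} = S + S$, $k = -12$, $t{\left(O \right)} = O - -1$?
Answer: $626$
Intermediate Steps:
$G = -5$ ($G = 0 - 5 = -5$)
$t{\left(O \right)} = 1 + O$ ($t{\left(O \right)} = O + 1 = 1 + O$)
$w{\left(h,S \right)} = 2 S$
$f{\left(l \right)} = 7 - \frac{5}{l} + \frac{2 l}{1 + l}$ ($f{\left(l \right)} = 7 + \left(- \frac{5}{l} + \frac{2 l}{1 + l}\right) = 7 - \frac{5}{l} + \frac{2 l}{1 + l}$)
$\left(-58 + f{\left(2 \right)}\right) k = \left(-58 + \frac{-5 + 2 \cdot 2 + 9 \cdot 2^{2}}{2 \left(1 + 2\right)}\right) \left(-12\right) = \left(-58 + \frac{-5 + 4 + 9 \cdot 4}{2 \cdot 3}\right) \left(-12\right) = \left(-58 + \frac{1}{2} \cdot \frac{1}{3} \left(-5 + 4 + 36\right)\right) \left(-12\right) = \left(-58 + \frac{1}{2} \cdot \frac{1}{3} \cdot 35\right) \left(-12\right) = \left(-58 + \frac{35}{6}\right) \left(-12\right) = \left(- \frac{313}{6}\right) \left(-12\right) = 626$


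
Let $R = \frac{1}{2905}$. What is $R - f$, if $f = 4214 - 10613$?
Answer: $\frac{18589096}{2905} \approx 6399.0$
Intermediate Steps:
$f = -6399$
$R = \frac{1}{2905} \approx 0.00034423$
$R - f = \frac{1}{2905} - -6399 = \frac{1}{2905} + 6399 = \frac{18589096}{2905}$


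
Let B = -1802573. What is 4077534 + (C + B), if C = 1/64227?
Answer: 146113920148/64227 ≈ 2.2750e+6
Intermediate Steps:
C = 1/64227 ≈ 1.5570e-5
4077534 + (C + B) = 4077534 + (1/64227 - 1802573) = 4077534 - 115773856070/64227 = 146113920148/64227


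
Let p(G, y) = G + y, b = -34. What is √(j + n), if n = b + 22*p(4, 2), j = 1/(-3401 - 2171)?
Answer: √760654615/2786 ≈ 9.8995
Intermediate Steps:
j = -1/5572 (j = 1/(-5572) = -1/5572 ≈ -0.00017947)
n = 98 (n = -34 + 22*(4 + 2) = -34 + 22*6 = -34 + 132 = 98)
√(j + n) = √(-1/5572 + 98) = √(546055/5572) = √760654615/2786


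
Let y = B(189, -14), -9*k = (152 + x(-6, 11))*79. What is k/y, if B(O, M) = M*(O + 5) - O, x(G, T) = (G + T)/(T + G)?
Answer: 1343/2905 ≈ 0.46231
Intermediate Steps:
x(G, T) = 1 (x(G, T) = (G + T)/(G + T) = 1)
k = -1343 (k = -(152 + 1)*79/9 = -17*79 = -1/9*12087 = -1343)
B(O, M) = -O + M*(5 + O) (B(O, M) = M*(5 + O) - O = -O + M*(5 + O))
y = -2905 (y = -1*189 + 5*(-14) - 14*189 = -189 - 70 - 2646 = -2905)
k/y = -1343/(-2905) = -1343*(-1/2905) = 1343/2905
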